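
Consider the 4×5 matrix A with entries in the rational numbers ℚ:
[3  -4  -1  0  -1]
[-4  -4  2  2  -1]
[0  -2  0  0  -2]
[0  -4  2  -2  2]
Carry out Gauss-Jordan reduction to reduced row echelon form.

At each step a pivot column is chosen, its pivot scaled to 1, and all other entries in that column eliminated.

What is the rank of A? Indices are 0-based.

rank = 4

step 1: normalize row 0 (÷3) = (1, -4/3, -1/3, 0, -1/3)
  row 1: subtract -4×row0 = (0, -28/3, 2/3, 2, -7/3)
step 2: normalize row 1 (÷-28/3) = (0, 1, -1/14, -3/14, 1/4)
  row 0: subtract -4/3×row1 = (1, 0, -3/7, -2/7, 0)
  row 2: subtract -2×row1 = (0, 0, -1/7, -3/7, -3/2)
  row 3: subtract -4×row1 = (0, 0, 12/7, -20/7, 3)
step 3: normalize row 2 (÷-1/7) = (0, 0, 1, 3, 21/2)
  row 0: subtract -3/7×row2 = (1, 0, 0, 1, 9/2)
  row 1: subtract -1/14×row2 = (0, 1, 0, 0, 1)
  row 3: subtract 12/7×row2 = (0, 0, 0, -8, -15)
step 4: normalize row 3 (÷-8) = (0, 0, 0, 1, 15/8)
  row 0: subtract 1×row3 = (1, 0, 0, 0, 21/8)
  row 2: subtract 3×row3 = (0, 0, 1, 0, 39/8)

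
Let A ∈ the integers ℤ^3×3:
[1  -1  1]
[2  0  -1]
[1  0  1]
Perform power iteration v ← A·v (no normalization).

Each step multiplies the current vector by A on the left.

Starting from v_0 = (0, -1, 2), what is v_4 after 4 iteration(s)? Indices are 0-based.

v_4 = (11, 4, 20)

v_0 = (0, -1, 2).
v_1 = A·v_0 = (3, -2, 2).
v_2 = A·v_1 = (7, 4, 5).
v_3 = A·v_2 = (8, 9, 12).
v_4 = A·v_3 = (11, 4, 20).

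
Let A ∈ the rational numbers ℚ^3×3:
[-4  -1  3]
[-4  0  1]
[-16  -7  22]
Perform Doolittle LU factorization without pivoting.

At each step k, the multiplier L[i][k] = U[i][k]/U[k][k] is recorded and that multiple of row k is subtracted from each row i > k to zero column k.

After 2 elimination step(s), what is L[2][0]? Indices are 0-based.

L[2][0] = 4

[col 0] pivot -4
  R1 -= 1*R0 → (0, 1, -2)  (L[1][0] := 1)
  R2 -= 4*R0 → (0, -3, 10)  (L[2][0] := 4)
[col 1] pivot 1
  R2 -= -3*R1 → (0, 0, 4)  (L[2][1] := -3)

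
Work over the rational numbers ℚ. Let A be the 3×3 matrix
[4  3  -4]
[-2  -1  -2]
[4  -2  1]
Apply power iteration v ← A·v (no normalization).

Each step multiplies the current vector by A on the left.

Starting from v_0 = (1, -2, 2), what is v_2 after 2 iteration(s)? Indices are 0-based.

v_0 = (1, -2, 2).
v_1 = A·v_0 = (-10, -4, 10).
v_2 = A·v_1 = (-92, 4, -22).

v_2 = (-92, 4, -22)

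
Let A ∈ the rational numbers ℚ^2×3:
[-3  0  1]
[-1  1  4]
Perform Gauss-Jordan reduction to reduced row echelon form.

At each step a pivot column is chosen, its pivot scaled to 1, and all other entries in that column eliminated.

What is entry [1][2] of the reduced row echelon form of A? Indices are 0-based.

M[1][2] = 11/3

step 1: normalize row 0 (÷-3) = (1, 0, -1/3)
  row 1: subtract -1×row0 = (0, 1, 11/3)
step 2: normalize row 1 (÷1) = (0, 1, 11/3)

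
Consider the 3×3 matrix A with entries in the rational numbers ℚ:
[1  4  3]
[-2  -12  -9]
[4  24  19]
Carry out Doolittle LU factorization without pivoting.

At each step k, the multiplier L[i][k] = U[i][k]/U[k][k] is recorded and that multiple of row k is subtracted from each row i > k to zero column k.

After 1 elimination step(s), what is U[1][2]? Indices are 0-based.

U[1][2] = -3

k=0: U[0][0]=1
  eliminate (1,0): mult=-2, new row 1: (0, -4, -3); set L[1][0]=-2
  eliminate (2,0): mult=4, new row 2: (0, 8, 7); set L[2][0]=4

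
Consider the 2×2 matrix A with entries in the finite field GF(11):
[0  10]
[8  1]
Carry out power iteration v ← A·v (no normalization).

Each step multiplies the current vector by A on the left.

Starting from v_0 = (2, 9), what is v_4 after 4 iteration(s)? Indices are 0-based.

v_4 = (5, 8)

v_0 = (2, 9).
v_1 = A·v_0 = (2, 3).
v_2 = A·v_1 = (8, 8).
v_3 = A·v_2 = (3, 6).
v_4 = A·v_3 = (5, 8).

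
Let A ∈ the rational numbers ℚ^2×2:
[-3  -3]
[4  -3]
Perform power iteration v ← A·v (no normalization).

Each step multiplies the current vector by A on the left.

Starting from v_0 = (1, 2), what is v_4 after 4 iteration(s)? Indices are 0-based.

v_4 = (-639, -702)

v_0 = (1, 2).
v_1 = A·v_0 = (-9, -2).
v_2 = A·v_1 = (33, -30).
v_3 = A·v_2 = (-9, 222).
v_4 = A·v_3 = (-639, -702).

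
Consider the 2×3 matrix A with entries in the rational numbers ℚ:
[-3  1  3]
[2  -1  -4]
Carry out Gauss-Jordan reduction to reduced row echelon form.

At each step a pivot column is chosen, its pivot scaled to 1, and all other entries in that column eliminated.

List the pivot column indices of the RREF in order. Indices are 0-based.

step 1: normalize row 0 (÷-3) = (1, -1/3, -1)
  row 1: subtract 2×row0 = (0, -1/3, -2)
step 2: normalize row 1 (÷-1/3) = (0, 1, 6)
  row 0: subtract -1/3×row1 = (1, 0, 1)

pivot columns: 0, 1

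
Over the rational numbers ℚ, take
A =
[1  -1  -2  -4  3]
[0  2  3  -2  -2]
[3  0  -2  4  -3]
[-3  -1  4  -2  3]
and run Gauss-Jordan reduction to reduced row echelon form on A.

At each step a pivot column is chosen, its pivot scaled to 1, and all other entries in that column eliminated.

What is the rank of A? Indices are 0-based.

rank = 4

pivot(0,0)=1: scale R0 → (1, -1, -2, -4, 3)
  clear (2,0): R2 −= (3)R0 → (0, 3, 4, 16, -12)
  clear (3,0): R3 −= (-3)R0 → (0, -4, -2, -14, 12)
pivot(1,1)=2: scale R1 → (0, 1, 3/2, -1, -1)
  clear (0,1): R0 −= (-1)R1 → (1, 0, -1/2, -5, 2)
  clear (2,1): R2 −= (3)R1 → (0, 0, -1/2, 19, -9)
  clear (3,1): R3 −= (-4)R1 → (0, 0, 4, -18, 8)
pivot(2,2)=-1/2: scale R2 → (0, 0, 1, -38, 18)
  clear (0,2): R0 −= (-1/2)R2 → (1, 0, 0, -24, 11)
  clear (1,2): R1 −= (3/2)R2 → (0, 1, 0, 56, -28)
  clear (3,2): R3 −= (4)R2 → (0, 0, 0, 134, -64)
pivot(3,3)=134: scale R3 → (0, 0, 0, 1, -32/67)
  clear (0,3): R0 −= (-24)R3 → (1, 0, 0, 0, -31/67)
  clear (1,3): R1 −= (56)R3 → (0, 1, 0, 0, -84/67)
  clear (2,3): R2 −= (-38)R3 → (0, 0, 1, 0, -10/67)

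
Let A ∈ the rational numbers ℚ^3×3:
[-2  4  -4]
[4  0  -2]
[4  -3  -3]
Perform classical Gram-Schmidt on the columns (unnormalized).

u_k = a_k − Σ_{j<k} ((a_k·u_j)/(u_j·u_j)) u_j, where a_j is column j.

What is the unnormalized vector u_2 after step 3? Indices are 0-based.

Step 1: u_0 = a_0 = (-2, 4, 4).
Step 2: u_1 = a_1 − (-5/9)·u_0 = (26/9, 20/9, -7/9).
Step 3: u_2 = a_2 − (-1/3)·u_0 − (-123/125)·u_1 = (-228/125, 38/25, -304/125).

u_2 = (-228/125, 38/25, -304/125)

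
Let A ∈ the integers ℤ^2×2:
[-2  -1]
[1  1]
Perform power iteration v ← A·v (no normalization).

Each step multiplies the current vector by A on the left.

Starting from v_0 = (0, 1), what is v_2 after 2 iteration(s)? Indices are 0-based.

v_2 = (1, 0)

v_0 = (0, 1).
v_1 = A·v_0 = (-1, 1).
v_2 = A·v_1 = (1, 0).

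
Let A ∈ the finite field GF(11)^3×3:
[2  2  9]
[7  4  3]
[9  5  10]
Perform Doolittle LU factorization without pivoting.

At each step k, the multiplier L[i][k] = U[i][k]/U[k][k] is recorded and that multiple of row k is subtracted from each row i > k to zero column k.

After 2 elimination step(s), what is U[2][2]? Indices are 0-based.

Step 1: pivot at (0,0) is 2.
  row1 ← row1 − (9)·row0  ⇒  L[1][0]=9, U row1=(0, 8, 10)
  row2 ← row2 − (10)·row0  ⇒  L[2][0]=10, U row2=(0, 7, 8)
Step 2: pivot at (1,1) is 8.
  row2 ← row2 − (5)·row1  ⇒  L[2][1]=5, U row2=(0, 0, 2)

U[2][2] = 2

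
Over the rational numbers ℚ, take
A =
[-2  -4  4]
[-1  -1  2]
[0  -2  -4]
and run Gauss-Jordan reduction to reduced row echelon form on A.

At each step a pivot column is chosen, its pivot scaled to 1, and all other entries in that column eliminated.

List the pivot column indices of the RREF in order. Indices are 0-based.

pivot columns: 0, 1, 2

[1] R0 /= -2  ⇒  (1, 2, -2)
     R1 -= -1·R0  ⇒  (0, 1, 0)
[2] R1 /= 1  ⇒  (0, 1, 0)
     R0 -= 2·R1  ⇒  (1, 0, -2)
     R2 -= -2·R1  ⇒  (0, 0, -4)
[3] R2 /= -4  ⇒  (0, 0, 1)
     R0 -= -2·R2  ⇒  (1, 0, 0)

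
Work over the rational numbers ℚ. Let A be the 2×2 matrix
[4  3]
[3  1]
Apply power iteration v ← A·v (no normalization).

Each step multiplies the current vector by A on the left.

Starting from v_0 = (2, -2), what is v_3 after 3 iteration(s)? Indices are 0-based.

v_0 = (2, -2).
v_1 = A·v_0 = (2, 4).
v_2 = A·v_1 = (20, 10).
v_3 = A·v_2 = (110, 70).

v_3 = (110, 70)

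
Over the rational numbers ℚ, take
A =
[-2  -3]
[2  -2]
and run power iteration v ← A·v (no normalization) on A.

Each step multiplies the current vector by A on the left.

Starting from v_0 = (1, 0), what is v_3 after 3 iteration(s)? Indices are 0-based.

v_3 = (28, 12)

v_0 = (1, 0).
v_1 = A·v_0 = (-2, 2).
v_2 = A·v_1 = (-2, -8).
v_3 = A·v_2 = (28, 12).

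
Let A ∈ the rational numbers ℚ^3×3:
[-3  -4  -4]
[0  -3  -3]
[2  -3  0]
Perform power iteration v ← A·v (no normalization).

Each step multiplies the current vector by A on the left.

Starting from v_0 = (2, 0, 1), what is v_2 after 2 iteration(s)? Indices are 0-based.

v_0 = (2, 0, 1).
v_1 = A·v_0 = (-10, -3, 4).
v_2 = A·v_1 = (26, -3, -11).

v_2 = (26, -3, -11)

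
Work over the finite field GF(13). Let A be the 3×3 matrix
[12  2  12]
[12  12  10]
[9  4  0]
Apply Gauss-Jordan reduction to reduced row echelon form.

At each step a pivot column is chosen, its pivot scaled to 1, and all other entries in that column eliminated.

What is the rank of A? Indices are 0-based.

[1] R0 /= 12  ⇒  (1, 11, 1)
     R1 -= 12·R0  ⇒  (0, 10, 11)
     R2 -= 9·R0  ⇒  (0, 9, 4)
[2] R1 /= 10  ⇒  (0, 1, 5)
     R0 -= 11·R1  ⇒  (1, 0, 11)
     R2 -= 9·R1  ⇒  (0, 0, 11)
[3] R2 /= 11  ⇒  (0, 0, 1)
     R0 -= 11·R2  ⇒  (1, 0, 0)
     R1 -= 5·R2  ⇒  (0, 1, 0)

rank = 3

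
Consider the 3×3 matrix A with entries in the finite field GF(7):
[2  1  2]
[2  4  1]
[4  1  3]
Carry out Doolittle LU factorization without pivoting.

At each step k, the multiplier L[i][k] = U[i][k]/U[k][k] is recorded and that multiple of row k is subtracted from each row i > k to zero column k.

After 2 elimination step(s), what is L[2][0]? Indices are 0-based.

L[2][0] = 2

[col 0] pivot 2
  R1 -= 1*R0 → (0, 3, 6)  (L[1][0] := 1)
  R2 -= 2*R0 → (0, 6, 6)  (L[2][0] := 2)
[col 1] pivot 3
  R2 -= 2*R1 → (0, 0, 1)  (L[2][1] := 2)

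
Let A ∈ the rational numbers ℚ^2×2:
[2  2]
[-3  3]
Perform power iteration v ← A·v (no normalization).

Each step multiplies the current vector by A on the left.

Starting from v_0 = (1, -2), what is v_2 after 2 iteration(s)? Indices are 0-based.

v_2 = (-22, -21)

v_0 = (1, -2).
v_1 = A·v_0 = (-2, -9).
v_2 = A·v_1 = (-22, -21).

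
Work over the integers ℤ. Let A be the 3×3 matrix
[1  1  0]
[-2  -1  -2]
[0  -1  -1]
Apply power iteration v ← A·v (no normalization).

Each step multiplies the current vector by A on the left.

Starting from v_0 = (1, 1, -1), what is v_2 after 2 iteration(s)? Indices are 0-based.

v_2 = (1, -3, 1)

v_0 = (1, 1, -1).
v_1 = A·v_0 = (2, -1, 0).
v_2 = A·v_1 = (1, -3, 1).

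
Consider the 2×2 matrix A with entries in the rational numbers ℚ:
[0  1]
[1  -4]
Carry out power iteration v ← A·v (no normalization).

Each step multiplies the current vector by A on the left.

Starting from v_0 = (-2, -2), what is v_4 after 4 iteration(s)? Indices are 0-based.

v_0 = (-2, -2).
v_1 = A·v_0 = (-2, 6).
v_2 = A·v_1 = (6, -26).
v_3 = A·v_2 = (-26, 110).
v_4 = A·v_3 = (110, -466).

v_4 = (110, -466)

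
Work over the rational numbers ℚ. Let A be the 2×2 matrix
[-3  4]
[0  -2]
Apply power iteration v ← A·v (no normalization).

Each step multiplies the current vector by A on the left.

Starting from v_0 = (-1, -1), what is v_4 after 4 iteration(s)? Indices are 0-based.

v_0 = (-1, -1).
v_1 = A·v_0 = (-1, 2).
v_2 = A·v_1 = (11, -4).
v_3 = A·v_2 = (-49, 8).
v_4 = A·v_3 = (179, -16).

v_4 = (179, -16)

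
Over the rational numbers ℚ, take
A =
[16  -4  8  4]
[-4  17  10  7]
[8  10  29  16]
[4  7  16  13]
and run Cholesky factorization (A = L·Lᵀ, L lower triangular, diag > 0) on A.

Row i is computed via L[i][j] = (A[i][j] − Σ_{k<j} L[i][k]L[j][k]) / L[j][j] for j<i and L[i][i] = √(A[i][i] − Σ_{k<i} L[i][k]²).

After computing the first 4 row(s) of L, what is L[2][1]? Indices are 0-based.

Step 1: L[0][0] = √(16) = 4.
  L[1][0] = (-4) / L[0][0] = -1.
Step 2: L[1][1] = √(16) = 4.
  L[2][0] = (8) / L[0][0] = 2.
  L[2][1] = (12) / L[1][1] = 3.
Step 3: L[2][2] = √(16) = 4.
  L[3][0] = (4) / L[0][0] = 1.
  L[3][1] = (8) / L[1][1] = 2.
  L[3][2] = (8) / L[2][2] = 2.
Step 4: L[3][3] = √(4) = 2.

L[2][1] = 3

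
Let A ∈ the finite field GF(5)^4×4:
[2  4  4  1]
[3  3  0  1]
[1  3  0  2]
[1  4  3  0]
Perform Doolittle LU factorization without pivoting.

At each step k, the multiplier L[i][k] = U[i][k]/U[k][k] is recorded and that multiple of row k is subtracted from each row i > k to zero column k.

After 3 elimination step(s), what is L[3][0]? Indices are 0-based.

k=0: U[0][0]=2
  eliminate (1,0): mult=4, new row 1: (0, 2, 4, 2); set L[1][0]=4
  eliminate (2,0): mult=3, new row 2: (0, 1, 3, 4); set L[2][0]=3
  eliminate (3,0): mult=3, new row 3: (0, 2, 1, 2); set L[3][0]=3
k=1: U[1][1]=2
  eliminate (2,1): mult=3, new row 2: (0, 0, 1, 3); set L[2][1]=3
  eliminate (3,1): mult=1, new row 3: (0, 0, 2, 0); set L[3][1]=1
k=2: U[2][2]=1
  eliminate (3,2): mult=2, new row 3: (0, 0, 0, 4); set L[3][2]=2

L[3][0] = 3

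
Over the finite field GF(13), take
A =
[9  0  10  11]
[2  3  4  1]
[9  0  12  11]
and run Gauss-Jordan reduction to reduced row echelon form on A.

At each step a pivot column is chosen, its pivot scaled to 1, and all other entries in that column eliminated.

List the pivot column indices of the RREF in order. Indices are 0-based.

[1] R0 /= 9  ⇒  (1, 0, 4, 7)
     R1 -= 2·R0  ⇒  (0, 3, 9, 0)
     R2 -= 9·R0  ⇒  (0, 0, 2, 0)
[2] R1 /= 3  ⇒  (0, 1, 3, 0)
[3] R2 /= 2  ⇒  (0, 0, 1, 0)
     R0 -= 4·R2  ⇒  (1, 0, 0, 7)
     R1 -= 3·R2  ⇒  (0, 1, 0, 0)

pivot columns: 0, 1, 2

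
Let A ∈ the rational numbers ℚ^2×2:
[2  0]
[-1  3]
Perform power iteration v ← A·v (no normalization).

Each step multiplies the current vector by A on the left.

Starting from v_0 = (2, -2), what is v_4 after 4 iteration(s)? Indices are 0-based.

v_4 = (32, -292)

v_0 = (2, -2).
v_1 = A·v_0 = (4, -8).
v_2 = A·v_1 = (8, -28).
v_3 = A·v_2 = (16, -92).
v_4 = A·v_3 = (32, -292).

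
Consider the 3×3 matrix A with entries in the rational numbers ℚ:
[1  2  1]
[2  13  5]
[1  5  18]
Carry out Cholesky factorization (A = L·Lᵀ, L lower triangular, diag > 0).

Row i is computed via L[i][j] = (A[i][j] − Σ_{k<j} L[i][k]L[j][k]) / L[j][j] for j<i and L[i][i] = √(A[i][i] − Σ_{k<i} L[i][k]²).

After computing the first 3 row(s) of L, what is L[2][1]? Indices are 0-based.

Step 1: L[0][0] = √(1) = 1.
  L[1][0] = (2) / L[0][0] = 2.
Step 2: L[1][1] = √(9) = 3.
  L[2][0] = (1) / L[0][0] = 1.
  L[2][1] = (3) / L[1][1] = 1.
Step 3: L[2][2] = √(16) = 4.

L[2][1] = 1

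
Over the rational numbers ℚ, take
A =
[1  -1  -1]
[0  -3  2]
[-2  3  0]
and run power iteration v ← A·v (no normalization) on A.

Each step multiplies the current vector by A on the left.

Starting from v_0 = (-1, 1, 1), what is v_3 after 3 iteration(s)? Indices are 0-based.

v_3 = (-23, -33, 53)

v_0 = (-1, 1, 1).
v_1 = A·v_0 = (-3, -1, 5).
v_2 = A·v_1 = (-7, 13, 3).
v_3 = A·v_2 = (-23, -33, 53).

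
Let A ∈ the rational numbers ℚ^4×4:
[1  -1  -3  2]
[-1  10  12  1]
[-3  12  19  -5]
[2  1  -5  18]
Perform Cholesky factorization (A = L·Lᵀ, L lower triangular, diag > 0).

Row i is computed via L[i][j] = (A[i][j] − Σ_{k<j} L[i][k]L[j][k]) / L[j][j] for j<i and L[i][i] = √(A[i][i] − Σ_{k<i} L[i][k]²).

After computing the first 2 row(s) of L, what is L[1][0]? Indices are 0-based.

Step 1: L[0][0] = √(1) = 1.
  L[1][0] = (-1) / L[0][0] = -1.
Step 2: L[1][1] = √(9) = 3.

L[1][0] = -1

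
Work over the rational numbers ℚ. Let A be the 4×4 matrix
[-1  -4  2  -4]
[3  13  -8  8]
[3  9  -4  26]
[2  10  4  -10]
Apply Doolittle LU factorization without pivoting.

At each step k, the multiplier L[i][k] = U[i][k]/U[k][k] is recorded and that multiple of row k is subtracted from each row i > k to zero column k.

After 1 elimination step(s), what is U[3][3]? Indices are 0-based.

U[3][3] = -18

Step 1: pivot at (0,0) is -1.
  row1 ← row1 − (-3)·row0  ⇒  L[1][0]=-3, U row1=(0, 1, -2, -4)
  row2 ← row2 − (-3)·row0  ⇒  L[2][0]=-3, U row2=(0, -3, 2, 14)
  row3 ← row3 − (-2)·row0  ⇒  L[3][0]=-2, U row3=(0, 2, 8, -18)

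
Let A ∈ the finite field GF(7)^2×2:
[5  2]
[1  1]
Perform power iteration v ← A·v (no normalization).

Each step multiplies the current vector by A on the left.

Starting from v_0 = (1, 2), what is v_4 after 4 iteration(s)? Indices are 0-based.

v_0 = (1, 2).
v_1 = A·v_0 = (2, 3).
v_2 = A·v_1 = (2, 5).
v_3 = A·v_2 = (6, 0).
v_4 = A·v_3 = (2, 6).

v_4 = (2, 6)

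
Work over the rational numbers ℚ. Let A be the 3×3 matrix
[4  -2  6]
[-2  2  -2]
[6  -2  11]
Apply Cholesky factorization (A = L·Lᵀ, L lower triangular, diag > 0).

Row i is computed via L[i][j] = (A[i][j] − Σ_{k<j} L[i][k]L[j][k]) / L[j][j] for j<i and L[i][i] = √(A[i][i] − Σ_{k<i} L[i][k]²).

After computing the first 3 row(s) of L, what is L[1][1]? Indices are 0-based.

L[1][1] = 1

Step 1: L[0][0] = √(4) = 2.
  L[1][0] = (-2) / L[0][0] = -1.
Step 2: L[1][1] = √(1) = 1.
  L[2][0] = (6) / L[0][0] = 3.
  L[2][1] = (1) / L[1][1] = 1.
Step 3: L[2][2] = √(1) = 1.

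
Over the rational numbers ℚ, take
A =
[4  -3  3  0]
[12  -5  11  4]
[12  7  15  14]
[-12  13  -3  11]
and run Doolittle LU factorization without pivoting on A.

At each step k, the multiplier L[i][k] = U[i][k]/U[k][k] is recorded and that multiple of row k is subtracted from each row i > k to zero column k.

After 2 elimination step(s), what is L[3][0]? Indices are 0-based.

[col 0] pivot 4
  R1 -= 3*R0 → (0, 4, 2, 4)  (L[1][0] := 3)
  R2 -= 3*R0 → (0, 16, 6, 14)  (L[2][0] := 3)
  R3 -= -3*R0 → (0, 4, 6, 11)  (L[3][0] := -3)
[col 1] pivot 4
  R2 -= 4*R1 → (0, 0, -2, -2)  (L[2][1] := 4)
  R3 -= 1*R1 → (0, 0, 4, 7)  (L[3][1] := 1)

L[3][0] = -3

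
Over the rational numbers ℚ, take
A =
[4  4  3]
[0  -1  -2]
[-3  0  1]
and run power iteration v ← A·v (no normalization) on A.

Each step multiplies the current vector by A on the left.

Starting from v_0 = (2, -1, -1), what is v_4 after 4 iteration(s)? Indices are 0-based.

v_4 = (27, -19, 23)

v_0 = (2, -1, -1).
v_1 = A·v_0 = (1, 3, -7).
v_2 = A·v_1 = (-5, 11, -10).
v_3 = A·v_2 = (-6, 9, 5).
v_4 = A·v_3 = (27, -19, 23).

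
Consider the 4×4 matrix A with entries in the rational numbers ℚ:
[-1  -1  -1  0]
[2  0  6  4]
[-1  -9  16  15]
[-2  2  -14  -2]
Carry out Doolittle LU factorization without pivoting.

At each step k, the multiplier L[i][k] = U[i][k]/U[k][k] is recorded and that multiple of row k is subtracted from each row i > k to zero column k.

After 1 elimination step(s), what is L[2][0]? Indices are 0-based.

L[2][0] = 1

[col 0] pivot -1
  R1 -= -2*R0 → (0, -2, 4, 4)  (L[1][0] := -2)
  R2 -= 1*R0 → (0, -8, 17, 15)  (L[2][0] := 1)
  R3 -= 2*R0 → (0, 4, -12, -2)  (L[3][0] := 2)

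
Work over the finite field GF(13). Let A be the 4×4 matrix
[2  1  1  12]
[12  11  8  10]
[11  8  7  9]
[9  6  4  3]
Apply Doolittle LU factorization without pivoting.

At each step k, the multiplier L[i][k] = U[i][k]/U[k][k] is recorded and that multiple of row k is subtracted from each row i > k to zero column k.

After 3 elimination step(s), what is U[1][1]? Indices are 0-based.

k=0: U[0][0]=2
  eliminate (1,0): mult=6, new row 1: (0, 5, 2, 3); set L[1][0]=6
  eliminate (2,0): mult=12, new row 2: (0, 9, 8, 8); set L[2][0]=12
  eliminate (3,0): mult=11, new row 3: (0, 8, 6, 1); set L[3][0]=11
k=1: U[1][1]=5
  eliminate (2,1): mult=7, new row 2: (0, 0, 7, 0); set L[2][1]=7
  eliminate (3,1): mult=12, new row 3: (0, 0, 8, 4); set L[3][1]=12
k=2: U[2][2]=7
  eliminate (3,2): mult=3, new row 3: (0, 0, 0, 4); set L[3][2]=3

U[1][1] = 5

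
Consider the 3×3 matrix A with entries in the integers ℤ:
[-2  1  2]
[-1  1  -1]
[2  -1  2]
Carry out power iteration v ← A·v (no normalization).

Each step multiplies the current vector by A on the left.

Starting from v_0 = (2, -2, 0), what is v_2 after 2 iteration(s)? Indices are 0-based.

v_2 = (20, -4, 4)

v_0 = (2, -2, 0).
v_1 = A·v_0 = (-6, -4, 6).
v_2 = A·v_1 = (20, -4, 4).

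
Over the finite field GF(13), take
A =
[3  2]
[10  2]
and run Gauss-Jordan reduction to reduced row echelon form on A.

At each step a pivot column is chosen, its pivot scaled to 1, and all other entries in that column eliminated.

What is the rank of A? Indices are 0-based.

pivot(0,0)=3: scale R0 → (1, 5)
  clear (1,0): R1 −= (10)R0 → (0, 4)
pivot(1,1)=4: scale R1 → (0, 1)
  clear (0,1): R0 −= (5)R1 → (1, 0)

rank = 2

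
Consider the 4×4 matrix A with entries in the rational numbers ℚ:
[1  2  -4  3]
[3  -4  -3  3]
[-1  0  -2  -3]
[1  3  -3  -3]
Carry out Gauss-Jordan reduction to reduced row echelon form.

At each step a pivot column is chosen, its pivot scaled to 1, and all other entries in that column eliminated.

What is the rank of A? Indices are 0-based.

pivot(0,0)=1: scale R0 → (1, 2, -4, 3)
  clear (1,0): R1 −= (3)R0 → (0, -10, 9, -6)
  clear (2,0): R2 −= (-1)R0 → (0, 2, -6, 0)
  clear (3,0): R3 −= (1)R0 → (0, 1, 1, -6)
pivot(1,1)=-10: scale R1 → (0, 1, -9/10, 3/5)
  clear (0,1): R0 −= (2)R1 → (1, 0, -11/5, 9/5)
  clear (2,1): R2 −= (2)R1 → (0, 0, -21/5, -6/5)
  clear (3,1): R3 −= (1)R1 → (0, 0, 19/10, -33/5)
pivot(2,2)=-21/5: scale R2 → (0, 0, 1, 2/7)
  clear (0,2): R0 −= (-11/5)R2 → (1, 0, 0, 17/7)
  clear (1,2): R1 −= (-9/10)R2 → (0, 1, 0, 6/7)
  clear (3,2): R3 −= (19/10)R2 → (0, 0, 0, -50/7)
pivot(3,3)=-50/7: scale R3 → (0, 0, 0, 1)
  clear (0,3): R0 −= (17/7)R3 → (1, 0, 0, 0)
  clear (1,3): R1 −= (6/7)R3 → (0, 1, 0, 0)
  clear (2,3): R2 −= (2/7)R3 → (0, 0, 1, 0)

rank = 4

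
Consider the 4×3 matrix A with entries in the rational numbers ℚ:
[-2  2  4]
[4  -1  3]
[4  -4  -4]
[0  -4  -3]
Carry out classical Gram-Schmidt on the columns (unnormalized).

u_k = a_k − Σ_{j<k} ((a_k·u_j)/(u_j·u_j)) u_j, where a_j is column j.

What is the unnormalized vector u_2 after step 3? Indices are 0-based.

Step 1: u_0 = a_0 = (-2, 4, 4, 0).
Step 2: u_1 = a_1 − (-2/3)·u_0 = (2/3, 5/3, -4/3, -4).
Step 3: u_2 = a_2 − (-1/3)·u_0 − (25/21)·u_1 = (160/63, 148/63, -68/63, 37/21).

u_2 = (160/63, 148/63, -68/63, 37/21)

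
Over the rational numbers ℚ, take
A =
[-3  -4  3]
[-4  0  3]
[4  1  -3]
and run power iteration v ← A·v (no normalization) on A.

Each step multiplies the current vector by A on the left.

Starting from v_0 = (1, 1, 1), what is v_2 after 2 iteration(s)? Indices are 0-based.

v_0 = (1, 1, 1).
v_1 = A·v_0 = (-4, -1, 2).
v_2 = A·v_1 = (22, 22, -23).

v_2 = (22, 22, -23)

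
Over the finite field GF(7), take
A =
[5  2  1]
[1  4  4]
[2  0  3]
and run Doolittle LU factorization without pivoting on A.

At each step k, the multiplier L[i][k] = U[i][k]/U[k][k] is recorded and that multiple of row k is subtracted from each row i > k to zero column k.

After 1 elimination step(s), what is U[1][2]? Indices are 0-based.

[col 0] pivot 5
  R1 -= 3*R0 → (0, 5, 1)  (L[1][0] := 3)
  R2 -= 6*R0 → (0, 2, 4)  (L[2][0] := 6)

U[1][2] = 1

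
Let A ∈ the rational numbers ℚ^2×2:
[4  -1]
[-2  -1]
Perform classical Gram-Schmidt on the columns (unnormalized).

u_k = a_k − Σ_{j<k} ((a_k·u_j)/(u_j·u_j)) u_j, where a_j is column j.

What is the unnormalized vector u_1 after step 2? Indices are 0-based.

u_1 = (-3/5, -6/5)

Step 1: u_0 = a_0 = (4, -2).
Step 2: u_1 = a_1 − (-1/10)·u_0 = (-3/5, -6/5).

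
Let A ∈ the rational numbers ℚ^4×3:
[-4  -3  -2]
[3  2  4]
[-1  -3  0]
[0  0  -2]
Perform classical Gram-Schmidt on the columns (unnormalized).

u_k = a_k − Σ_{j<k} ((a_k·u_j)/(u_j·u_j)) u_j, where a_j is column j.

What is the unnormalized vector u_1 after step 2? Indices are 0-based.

u_1 = (3/13, -11/26, -57/26, 0)

Step 1: u_0 = a_0 = (-4, 3, -1, 0).
Step 2: u_1 = a_1 − (21/26)·u_0 = (3/13, -11/26, -57/26, 0).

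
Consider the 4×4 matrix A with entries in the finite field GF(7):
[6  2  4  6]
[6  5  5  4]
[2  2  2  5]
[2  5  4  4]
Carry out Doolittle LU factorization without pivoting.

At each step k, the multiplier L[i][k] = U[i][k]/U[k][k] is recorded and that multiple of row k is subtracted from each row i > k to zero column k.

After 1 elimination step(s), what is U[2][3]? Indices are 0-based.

k=0: U[0][0]=6
  eliminate (1,0): mult=1, new row 1: (0, 3, 1, 5); set L[1][0]=1
  eliminate (2,0): mult=5, new row 2: (0, 6, 3, 3); set L[2][0]=5
  eliminate (3,0): mult=5, new row 3: (0, 2, 5, 2); set L[3][0]=5

U[2][3] = 3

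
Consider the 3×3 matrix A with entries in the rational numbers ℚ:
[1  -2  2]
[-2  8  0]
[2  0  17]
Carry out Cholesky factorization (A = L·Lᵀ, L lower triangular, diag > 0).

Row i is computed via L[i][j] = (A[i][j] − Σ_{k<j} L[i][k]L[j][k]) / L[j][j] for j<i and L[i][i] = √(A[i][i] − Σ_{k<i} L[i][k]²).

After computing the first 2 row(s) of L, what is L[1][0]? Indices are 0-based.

L[1][0] = -2

Step 1: L[0][0] = √(1) = 1.
  L[1][0] = (-2) / L[0][0] = -2.
Step 2: L[1][1] = √(4) = 2.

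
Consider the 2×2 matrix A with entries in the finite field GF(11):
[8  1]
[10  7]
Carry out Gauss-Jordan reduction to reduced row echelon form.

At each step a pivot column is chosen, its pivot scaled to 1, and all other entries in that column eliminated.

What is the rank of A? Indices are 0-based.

rank = 2

step 1: normalize row 0 (÷8) = (1, 7)
  row 1: subtract 10×row0 = (0, 3)
step 2: normalize row 1 (÷3) = (0, 1)
  row 0: subtract 7×row1 = (1, 0)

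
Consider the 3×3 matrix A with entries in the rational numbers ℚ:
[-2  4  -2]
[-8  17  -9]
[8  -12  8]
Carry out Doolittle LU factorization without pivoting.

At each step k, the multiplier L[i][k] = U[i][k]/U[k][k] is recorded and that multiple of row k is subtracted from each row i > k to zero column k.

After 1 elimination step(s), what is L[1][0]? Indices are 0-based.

Step 1: pivot at (0,0) is -2.
  row1 ← row1 − (4)·row0  ⇒  L[1][0]=4, U row1=(0, 1, -1)
  row2 ← row2 − (-4)·row0  ⇒  L[2][0]=-4, U row2=(0, 4, 0)

L[1][0] = 4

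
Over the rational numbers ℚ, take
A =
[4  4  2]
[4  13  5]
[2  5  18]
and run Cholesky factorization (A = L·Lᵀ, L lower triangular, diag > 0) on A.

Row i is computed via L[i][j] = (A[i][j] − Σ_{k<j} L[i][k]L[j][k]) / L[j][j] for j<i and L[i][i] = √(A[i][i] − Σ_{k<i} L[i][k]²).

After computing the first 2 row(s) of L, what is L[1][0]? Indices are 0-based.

Step 1: L[0][0] = √(4) = 2.
  L[1][0] = (4) / L[0][0] = 2.
Step 2: L[1][1] = √(9) = 3.

L[1][0] = 2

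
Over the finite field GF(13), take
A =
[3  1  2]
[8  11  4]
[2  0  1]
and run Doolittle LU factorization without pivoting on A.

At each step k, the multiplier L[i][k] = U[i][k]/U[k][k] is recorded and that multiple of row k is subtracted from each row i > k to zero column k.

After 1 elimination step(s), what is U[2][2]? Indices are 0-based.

k=0: U[0][0]=3
  eliminate (1,0): mult=7, new row 1: (0, 4, 3); set L[1][0]=7
  eliminate (2,0): mult=5, new row 2: (0, 8, 4); set L[2][0]=5

U[2][2] = 4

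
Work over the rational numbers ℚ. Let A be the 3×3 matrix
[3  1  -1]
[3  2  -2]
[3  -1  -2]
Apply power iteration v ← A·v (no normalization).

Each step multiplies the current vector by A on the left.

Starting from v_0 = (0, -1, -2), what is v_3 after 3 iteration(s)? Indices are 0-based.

v_0 = (0, -1, -2).
v_1 = A·v_0 = (1, 2, 5).
v_2 = A·v_1 = (0, -3, -9).
v_3 = A·v_2 = (6, 12, 21).

v_3 = (6, 12, 21)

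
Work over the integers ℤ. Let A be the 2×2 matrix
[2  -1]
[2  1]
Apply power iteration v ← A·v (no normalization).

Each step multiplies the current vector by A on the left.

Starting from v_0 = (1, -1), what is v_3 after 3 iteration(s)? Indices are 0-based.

v_0 = (1, -1).
v_1 = A·v_0 = (3, 1).
v_2 = A·v_1 = (5, 7).
v_3 = A·v_2 = (3, 17).

v_3 = (3, 17)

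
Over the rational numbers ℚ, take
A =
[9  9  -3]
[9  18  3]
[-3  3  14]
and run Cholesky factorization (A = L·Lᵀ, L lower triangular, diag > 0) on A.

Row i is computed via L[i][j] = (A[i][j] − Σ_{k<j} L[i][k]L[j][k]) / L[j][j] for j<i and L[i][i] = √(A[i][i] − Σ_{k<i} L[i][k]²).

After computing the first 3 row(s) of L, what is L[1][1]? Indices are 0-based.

L[1][1] = 3

Step 1: L[0][0] = √(9) = 3.
  L[1][0] = (9) / L[0][0] = 3.
Step 2: L[1][1] = √(9) = 3.
  L[2][0] = (-3) / L[0][0] = -1.
  L[2][1] = (6) / L[1][1] = 2.
Step 3: L[2][2] = √(9) = 3.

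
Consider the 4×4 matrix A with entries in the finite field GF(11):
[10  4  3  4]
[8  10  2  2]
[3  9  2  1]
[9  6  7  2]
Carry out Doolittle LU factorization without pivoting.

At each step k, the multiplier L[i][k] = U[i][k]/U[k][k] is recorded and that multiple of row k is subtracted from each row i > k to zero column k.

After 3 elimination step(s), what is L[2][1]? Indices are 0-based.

L[2][1] = 6

[col 0] pivot 10
  R1 -= 3*R0 → (0, 9, 4, 1)  (L[1][0] := 3)
  R2 -= 8*R0 → (0, 10, 0, 2)  (L[2][0] := 8)
  R3 -= 2*R0 → (0, 9, 1, 5)  (L[3][0] := 2)
[col 1] pivot 9
  R2 -= 6*R1 → (0, 0, 9, 7)  (L[2][1] := 6)
  R3 -= 1*R1 → (0, 0, 8, 4)  (L[3][1] := 1)
[col 2] pivot 9
  R3 -= 7*R2 → (0, 0, 0, 10)  (L[3][2] := 7)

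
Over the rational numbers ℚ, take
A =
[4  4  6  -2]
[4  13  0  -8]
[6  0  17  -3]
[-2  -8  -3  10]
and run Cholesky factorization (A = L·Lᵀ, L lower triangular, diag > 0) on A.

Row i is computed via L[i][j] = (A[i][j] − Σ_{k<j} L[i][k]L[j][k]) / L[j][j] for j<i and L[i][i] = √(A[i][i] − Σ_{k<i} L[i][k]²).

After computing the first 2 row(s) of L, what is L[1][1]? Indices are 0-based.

Step 1: L[0][0] = √(4) = 2.
  L[1][0] = (4) / L[0][0] = 2.
Step 2: L[1][1] = √(9) = 3.

L[1][1] = 3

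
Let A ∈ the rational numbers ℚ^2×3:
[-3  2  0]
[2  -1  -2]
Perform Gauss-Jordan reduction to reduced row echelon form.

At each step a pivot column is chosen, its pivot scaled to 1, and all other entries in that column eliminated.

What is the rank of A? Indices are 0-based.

rank = 2

pivot(0,0)=-3: scale R0 → (1, -2/3, 0)
  clear (1,0): R1 −= (2)R0 → (0, 1/3, -2)
pivot(1,1)=1/3: scale R1 → (0, 1, -6)
  clear (0,1): R0 −= (-2/3)R1 → (1, 0, -4)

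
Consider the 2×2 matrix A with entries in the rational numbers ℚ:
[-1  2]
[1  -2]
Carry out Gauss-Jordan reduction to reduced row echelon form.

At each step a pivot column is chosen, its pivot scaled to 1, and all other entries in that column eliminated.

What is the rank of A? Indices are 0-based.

rank = 1

[1] R0 /= -1  ⇒  (1, -2)
     R1 -= 1·R0  ⇒  (0, 0)
column 1 empty below row 1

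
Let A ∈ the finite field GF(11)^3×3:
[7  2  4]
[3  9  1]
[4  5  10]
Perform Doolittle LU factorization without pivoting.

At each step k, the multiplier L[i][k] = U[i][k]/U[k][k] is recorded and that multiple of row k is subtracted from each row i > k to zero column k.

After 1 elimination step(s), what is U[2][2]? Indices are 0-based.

U[2][2] = 3

[col 0] pivot 7
  R1 -= 2*R0 → (0, 5, 4)  (L[1][0] := 2)
  R2 -= 10*R0 → (0, 7, 3)  (L[2][0] := 10)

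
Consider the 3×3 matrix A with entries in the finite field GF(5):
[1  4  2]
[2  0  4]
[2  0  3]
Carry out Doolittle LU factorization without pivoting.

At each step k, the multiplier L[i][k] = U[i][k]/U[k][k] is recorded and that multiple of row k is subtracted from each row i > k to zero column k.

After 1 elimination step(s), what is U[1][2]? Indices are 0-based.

U[1][2] = 0

k=0: U[0][0]=1
  eliminate (1,0): mult=2, new row 1: (0, 2, 0); set L[1][0]=2
  eliminate (2,0): mult=2, new row 2: (0, 2, 4); set L[2][0]=2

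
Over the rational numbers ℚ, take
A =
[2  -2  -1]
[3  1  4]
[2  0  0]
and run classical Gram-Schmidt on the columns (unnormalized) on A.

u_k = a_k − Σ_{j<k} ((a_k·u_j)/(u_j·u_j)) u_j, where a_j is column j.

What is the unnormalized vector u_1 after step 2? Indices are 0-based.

Step 1: u_0 = a_0 = (2, 3, 2).
Step 2: u_1 = a_1 − (-1/17)·u_0 = (-32/17, 20/17, 2/17).

u_1 = (-32/17, 20/17, 2/17)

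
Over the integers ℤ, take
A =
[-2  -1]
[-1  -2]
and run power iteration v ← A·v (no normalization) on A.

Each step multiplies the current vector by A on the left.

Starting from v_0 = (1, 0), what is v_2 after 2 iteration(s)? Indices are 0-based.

v_0 = (1, 0).
v_1 = A·v_0 = (-2, -1).
v_2 = A·v_1 = (5, 4).

v_2 = (5, 4)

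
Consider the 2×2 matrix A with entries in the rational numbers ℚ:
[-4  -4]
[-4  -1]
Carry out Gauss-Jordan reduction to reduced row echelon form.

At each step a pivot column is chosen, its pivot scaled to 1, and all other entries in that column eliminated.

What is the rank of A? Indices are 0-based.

rank = 2

[1] R0 /= -4  ⇒  (1, 1)
     R1 -= -4·R0  ⇒  (0, 3)
[2] R1 /= 3  ⇒  (0, 1)
     R0 -= 1·R1  ⇒  (1, 0)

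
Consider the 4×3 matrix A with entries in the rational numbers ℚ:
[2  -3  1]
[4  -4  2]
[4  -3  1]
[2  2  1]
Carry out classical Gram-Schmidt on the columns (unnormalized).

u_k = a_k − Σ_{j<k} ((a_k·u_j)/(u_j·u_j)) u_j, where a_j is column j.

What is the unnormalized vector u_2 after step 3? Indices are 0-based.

Step 1: u_0 = a_0 = (2, 4, 4, 2).
Step 2: u_1 = a_1 − (-3/4)·u_0 = (-3/2, -1, 0, 7/2).
Step 3: u_2 = a_2 − (2/5)·u_0 − (0)·u_1 = (1/5, 2/5, -3/5, 1/5).

u_2 = (1/5, 2/5, -3/5, 1/5)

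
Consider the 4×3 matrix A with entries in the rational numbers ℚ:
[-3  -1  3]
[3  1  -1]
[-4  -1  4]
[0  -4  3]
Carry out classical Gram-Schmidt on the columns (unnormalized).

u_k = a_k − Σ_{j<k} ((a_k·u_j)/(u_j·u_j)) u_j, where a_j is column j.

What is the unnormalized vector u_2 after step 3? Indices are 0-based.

Step 1: u_0 = a_0 = (-3, 3, -4, 0).
Step 2: u_1 = a_1 − (5/17)·u_0 = (-2/17, 2/17, 3/17, -4).
Step 3: u_2 = a_2 − (-14/17)·u_0 − (-200/273)·u_1 = (121/273, 425/273, 76/91, 19/273).

u_2 = (121/273, 425/273, 76/91, 19/273)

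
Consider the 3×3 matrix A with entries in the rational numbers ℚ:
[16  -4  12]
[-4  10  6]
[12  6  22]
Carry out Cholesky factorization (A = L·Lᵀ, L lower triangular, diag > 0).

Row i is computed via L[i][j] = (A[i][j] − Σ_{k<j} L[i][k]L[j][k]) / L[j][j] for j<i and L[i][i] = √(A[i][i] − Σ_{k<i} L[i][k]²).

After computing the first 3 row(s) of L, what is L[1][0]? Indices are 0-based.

Step 1: L[0][0] = √(16) = 4.
  L[1][0] = (-4) / L[0][0] = -1.
Step 2: L[1][1] = √(9) = 3.
  L[2][0] = (12) / L[0][0] = 3.
  L[2][1] = (9) / L[1][1] = 3.
Step 3: L[2][2] = √(4) = 2.

L[1][0] = -1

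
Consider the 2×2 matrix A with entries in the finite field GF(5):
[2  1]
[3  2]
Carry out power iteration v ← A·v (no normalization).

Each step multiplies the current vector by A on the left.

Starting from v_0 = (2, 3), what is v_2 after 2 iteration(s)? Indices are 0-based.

v_2 = (1, 0)

v_0 = (2, 3).
v_1 = A·v_0 = (2, 2).
v_2 = A·v_1 = (1, 0).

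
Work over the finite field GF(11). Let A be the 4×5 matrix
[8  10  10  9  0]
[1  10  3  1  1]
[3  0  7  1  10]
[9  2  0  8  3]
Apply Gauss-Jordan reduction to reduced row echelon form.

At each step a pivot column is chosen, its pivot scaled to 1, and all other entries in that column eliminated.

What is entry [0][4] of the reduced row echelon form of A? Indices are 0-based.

M[0][4] = 4

step 1: normalize row 0 (÷8) = (1, 4, 4, 8, 0)
  row 1: subtract 1×row0 = (0, 6, 10, 4, 1)
  row 2: subtract 3×row0 = (0, 10, 6, 10, 10)
  row 3: subtract 9×row0 = (0, 10, 8, 2, 3)
step 2: normalize row 1 (÷6) = (0, 1, 9, 8, 2)
  row 0: subtract 4×row1 = (1, 0, 1, 9, 3)
  row 2: subtract 10×row1 = (0, 0, 4, 7, 1)
  row 3: subtract 10×row1 = (0, 0, 6, 10, 5)
step 3: normalize row 2 (÷4) = (0, 0, 1, 10, 3)
  row 0: subtract 1×row2 = (1, 0, 0, 10, 0)
  row 1: subtract 9×row2 = (0, 1, 0, 6, 8)
  row 3: subtract 6×row2 = (0, 0, 0, 5, 9)
step 4: normalize row 3 (÷5) = (0, 0, 0, 1, 4)
  row 0: subtract 10×row3 = (1, 0, 0, 0, 4)
  row 1: subtract 6×row3 = (0, 1, 0, 0, 6)
  row 2: subtract 10×row3 = (0, 0, 1, 0, 7)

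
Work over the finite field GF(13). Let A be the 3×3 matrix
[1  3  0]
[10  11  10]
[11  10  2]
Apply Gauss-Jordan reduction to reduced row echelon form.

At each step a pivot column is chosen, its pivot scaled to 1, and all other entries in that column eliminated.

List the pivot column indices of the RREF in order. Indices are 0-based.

pivot columns: 0, 1, 2

pivot(0,0)=1: scale R0 → (1, 3, 0)
  clear (1,0): R1 −= (10)R0 → (0, 7, 10)
  clear (2,0): R2 −= (11)R0 → (0, 3, 2)
pivot(1,1)=7: scale R1 → (0, 1, 7)
  clear (0,1): R0 −= (3)R1 → (1, 0, 5)
  clear (2,1): R2 −= (3)R1 → (0, 0, 7)
pivot(2,2)=7: scale R2 → (0, 0, 1)
  clear (0,2): R0 −= (5)R2 → (1, 0, 0)
  clear (1,2): R1 −= (7)R2 → (0, 1, 0)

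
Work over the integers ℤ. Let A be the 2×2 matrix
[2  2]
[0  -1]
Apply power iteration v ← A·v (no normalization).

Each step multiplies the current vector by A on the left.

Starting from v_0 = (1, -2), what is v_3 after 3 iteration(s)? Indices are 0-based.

v_0 = (1, -2).
v_1 = A·v_0 = (-2, 2).
v_2 = A·v_1 = (0, -2).
v_3 = A·v_2 = (-4, 2).

v_3 = (-4, 2)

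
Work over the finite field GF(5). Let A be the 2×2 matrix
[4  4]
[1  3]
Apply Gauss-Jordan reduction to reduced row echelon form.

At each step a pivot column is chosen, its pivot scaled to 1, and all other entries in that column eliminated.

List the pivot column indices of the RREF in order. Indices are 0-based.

pivot(0,0)=4: scale R0 → (1, 1)
  clear (1,0): R1 −= (1)R0 → (0, 2)
pivot(1,1)=2: scale R1 → (0, 1)
  clear (0,1): R0 −= (1)R1 → (1, 0)

pivot columns: 0, 1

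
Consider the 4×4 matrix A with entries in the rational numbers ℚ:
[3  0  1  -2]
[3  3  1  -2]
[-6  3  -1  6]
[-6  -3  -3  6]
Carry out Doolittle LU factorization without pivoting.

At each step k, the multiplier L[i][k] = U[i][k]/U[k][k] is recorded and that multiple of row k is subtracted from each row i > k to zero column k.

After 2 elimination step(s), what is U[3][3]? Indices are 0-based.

k=0: U[0][0]=3
  eliminate (1,0): mult=1, new row 1: (0, 3, 0, 0); set L[1][0]=1
  eliminate (2,0): mult=-2, new row 2: (0, 3, 1, 2); set L[2][0]=-2
  eliminate (3,0): mult=-2, new row 3: (0, -3, -1, 2); set L[3][0]=-2
k=1: U[1][1]=3
  eliminate (2,1): mult=1, new row 2: (0, 0, 1, 2); set L[2][1]=1
  eliminate (3,1): mult=-1, new row 3: (0, 0, -1, 2); set L[3][1]=-1

U[3][3] = 2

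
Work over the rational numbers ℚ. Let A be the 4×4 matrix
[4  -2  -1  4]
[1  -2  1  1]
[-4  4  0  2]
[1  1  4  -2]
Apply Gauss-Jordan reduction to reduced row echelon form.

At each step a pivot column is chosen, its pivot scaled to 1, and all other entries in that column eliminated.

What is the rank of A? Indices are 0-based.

rank = 4

pivot(0,0)=4: scale R0 → (1, -1/2, -1/4, 1)
  clear (1,0): R1 −= (1)R0 → (0, -3/2, 5/4, 0)
  clear (2,0): R2 −= (-4)R0 → (0, 2, -1, 6)
  clear (3,0): R3 −= (1)R0 → (0, 3/2, 17/4, -3)
pivot(1,1)=-3/2: scale R1 → (0, 1, -5/6, 0)
  clear (0,1): R0 −= (-1/2)R1 → (1, 0, -2/3, 1)
  clear (2,1): R2 −= (2)R1 → (0, 0, 2/3, 6)
  clear (3,1): R3 −= (3/2)R1 → (0, 0, 11/2, -3)
pivot(2,2)=2/3: scale R2 → (0, 0, 1, 9)
  clear (0,2): R0 −= (-2/3)R2 → (1, 0, 0, 7)
  clear (1,2): R1 −= (-5/6)R2 → (0, 1, 0, 15/2)
  clear (3,2): R3 −= (11/2)R2 → (0, 0, 0, -105/2)
pivot(3,3)=-105/2: scale R3 → (0, 0, 0, 1)
  clear (0,3): R0 −= (7)R3 → (1, 0, 0, 0)
  clear (1,3): R1 −= (15/2)R3 → (0, 1, 0, 0)
  clear (2,3): R2 −= (9)R3 → (0, 0, 1, 0)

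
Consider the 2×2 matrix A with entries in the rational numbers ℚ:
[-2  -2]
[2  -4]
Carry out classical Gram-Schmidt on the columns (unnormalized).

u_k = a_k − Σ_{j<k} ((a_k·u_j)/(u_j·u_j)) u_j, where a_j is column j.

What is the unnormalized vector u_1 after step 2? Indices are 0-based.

Step 1: u_0 = a_0 = (-2, 2).
Step 2: u_1 = a_1 − (-1/2)·u_0 = (-3, -3).

u_1 = (-3, -3)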